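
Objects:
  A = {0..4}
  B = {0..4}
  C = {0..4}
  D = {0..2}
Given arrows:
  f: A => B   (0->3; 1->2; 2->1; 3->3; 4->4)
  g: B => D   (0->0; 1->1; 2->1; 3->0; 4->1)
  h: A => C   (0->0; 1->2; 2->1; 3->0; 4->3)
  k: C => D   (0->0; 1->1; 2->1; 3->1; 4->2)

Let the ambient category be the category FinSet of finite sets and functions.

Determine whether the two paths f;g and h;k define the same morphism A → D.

Answer: COMMUTES

Work:
1) trace f;g:
  0 f=>3 g=>0
  1 f=>2 g=>1
  2 f=>1 g=>1
  3 f=>3 g=>0
  4 f=>4 g=>1
  composite₁ = (0->0; 1->1; 2->1; 3->0; 4->1)
2) trace h;k:
  0 h=>0 k=>0
  1 h=>2 k=>1
  2 h=>1 k=>1
  3 h=>0 k=>0
  4 h=>3 k=>1
  composite₂ = (0->0; 1->1; 2->1; 3->0; 4->1)
Equal? YES — commutes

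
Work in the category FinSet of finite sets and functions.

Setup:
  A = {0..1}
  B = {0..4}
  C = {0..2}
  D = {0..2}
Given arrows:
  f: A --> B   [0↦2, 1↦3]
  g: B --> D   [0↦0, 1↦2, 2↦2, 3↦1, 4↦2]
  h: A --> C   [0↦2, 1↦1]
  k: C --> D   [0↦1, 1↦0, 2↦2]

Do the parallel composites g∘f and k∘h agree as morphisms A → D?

Answer: DOES NOT COMMUTE

Derivation:
Along f;g (path 1):
  0 f-->2 g-->2
  1 f-->3 g-->1
  composite₁ = [0↦2, 1↦1]
Along h;k (path 2):
  0 h-->2 k-->2
  1 h-->1 k-->0
  composite₂ = [0↦2, 1↦0]
Equal? distinct morphisms ✗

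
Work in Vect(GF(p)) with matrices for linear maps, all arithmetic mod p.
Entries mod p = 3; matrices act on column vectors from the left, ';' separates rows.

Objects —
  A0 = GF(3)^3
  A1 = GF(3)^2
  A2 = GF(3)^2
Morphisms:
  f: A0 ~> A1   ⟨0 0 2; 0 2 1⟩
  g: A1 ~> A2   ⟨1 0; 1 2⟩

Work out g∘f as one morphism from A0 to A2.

Answer: ⟨0 0 2; 0 1 1⟩

Work:
  e0=[1,0,0] f~>[0,0] g~>[0,0]
  e1=[0,1,0] f~>[0,2] g~>[0,1]
  e2=[0,0,1] f~>[2,1] g~>[2,1]
result: ⟨0 0 2; 0 1 1⟩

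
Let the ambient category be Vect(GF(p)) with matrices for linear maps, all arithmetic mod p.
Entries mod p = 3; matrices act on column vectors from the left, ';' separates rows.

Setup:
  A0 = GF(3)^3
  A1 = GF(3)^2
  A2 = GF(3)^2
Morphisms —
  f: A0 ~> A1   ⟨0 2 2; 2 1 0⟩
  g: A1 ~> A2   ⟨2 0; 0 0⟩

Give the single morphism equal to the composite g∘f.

Answer: ⟨0 1 1; 0 0 0⟩

Trace:
  e0=[1,0,0] f~>[0,2] g~>[0,0]
  e1=[0,1,0] f~>[2,1] g~>[1,0]
  e2=[0,0,1] f~>[2,0] g~>[1,0]
⟦path⟧: ⟨0 1 1; 0 0 0⟩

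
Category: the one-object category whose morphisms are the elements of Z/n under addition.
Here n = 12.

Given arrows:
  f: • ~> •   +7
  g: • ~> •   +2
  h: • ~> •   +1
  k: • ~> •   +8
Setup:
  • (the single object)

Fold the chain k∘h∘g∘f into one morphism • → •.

  0 +7≡7 +2≡9 +1≡10 +8≡6  (mod 12)
composite: +6

Answer: +6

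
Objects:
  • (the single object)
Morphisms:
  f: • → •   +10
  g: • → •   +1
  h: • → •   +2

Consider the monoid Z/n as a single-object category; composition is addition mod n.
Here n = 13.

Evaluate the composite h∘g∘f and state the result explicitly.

Answer: +0

Work:
  0 +10≡10 +1≡11 +2≡0  (mod 13)
⟦path⟧: +0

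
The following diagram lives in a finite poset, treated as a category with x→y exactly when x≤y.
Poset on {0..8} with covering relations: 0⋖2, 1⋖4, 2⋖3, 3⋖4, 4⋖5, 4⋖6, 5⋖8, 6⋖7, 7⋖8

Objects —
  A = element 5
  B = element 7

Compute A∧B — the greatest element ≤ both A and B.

Answer: A∧B = 4

Derivation:
Common predecessors of 5,7: {0,1,2,3,4}
  0 ≤ 4
  1 ≤ 4
  2 ≤ 4
  3 ≤ 4
  4 ≤ 4
glb = 4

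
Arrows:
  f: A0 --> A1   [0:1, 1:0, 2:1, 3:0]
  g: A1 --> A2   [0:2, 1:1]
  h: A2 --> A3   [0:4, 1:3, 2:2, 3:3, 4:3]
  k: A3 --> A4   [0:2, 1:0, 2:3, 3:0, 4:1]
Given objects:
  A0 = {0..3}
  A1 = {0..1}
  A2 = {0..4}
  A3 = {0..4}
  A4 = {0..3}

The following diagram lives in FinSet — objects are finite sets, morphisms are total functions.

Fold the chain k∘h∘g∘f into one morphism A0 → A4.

  0 f-->1 g-->1 h-->3 k-->0
  1 f-->0 g-->2 h-->2 k-->3
  2 f-->1 g-->1 h-->3 k-->0
  3 f-->0 g-->2 h-->2 k-->3
result: [0:0, 1:3, 2:0, 3:3]

Answer: [0:0, 1:3, 2:0, 3:3]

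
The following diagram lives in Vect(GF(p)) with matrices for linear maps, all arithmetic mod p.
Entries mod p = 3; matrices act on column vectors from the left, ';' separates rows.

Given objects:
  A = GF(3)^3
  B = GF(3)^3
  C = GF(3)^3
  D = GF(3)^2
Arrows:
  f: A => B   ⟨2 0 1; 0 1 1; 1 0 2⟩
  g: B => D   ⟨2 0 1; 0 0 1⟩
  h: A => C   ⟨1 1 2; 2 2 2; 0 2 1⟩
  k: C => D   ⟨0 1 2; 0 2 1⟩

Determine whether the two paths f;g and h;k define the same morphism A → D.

Along f;g (path 1):
  e0=(1,0,0) f=>(2,0,1) g=>(2,1)
  e1=(0,1,0) f=>(0,1,0) g=>(0,0)
  e2=(0,0,1) f=>(1,1,2) g=>(1,2)
  ⟦path⟧₁ = ⟨2 0 1; 1 0 2⟩
Along h;k (path 2):
  e0=(1,0,0) h=>(1,2,0) k=>(2,1)
  e1=(0,1,0) h=>(1,2,2) k=>(0,0)
  e2=(0,0,1) h=>(2,2,1) k=>(1,2)
  ⟦path⟧₂ = ⟨2 0 1; 1 0 2⟩
Equal? equal; square commutes

Answer: COMMUTES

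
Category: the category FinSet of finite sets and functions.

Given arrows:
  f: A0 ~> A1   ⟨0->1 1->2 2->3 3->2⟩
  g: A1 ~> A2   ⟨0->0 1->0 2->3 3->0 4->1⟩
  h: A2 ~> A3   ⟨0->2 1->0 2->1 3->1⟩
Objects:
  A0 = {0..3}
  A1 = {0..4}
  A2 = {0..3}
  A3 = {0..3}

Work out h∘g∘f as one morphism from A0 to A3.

  0 f~>1 g~>0 h~>2
  1 f~>2 g~>3 h~>1
  2 f~>3 g~>0 h~>2
  3 f~>2 g~>3 h~>1
result: ⟨0->2 1->1 2->2 3->1⟩

Answer: ⟨0->2 1->1 2->2 3->1⟩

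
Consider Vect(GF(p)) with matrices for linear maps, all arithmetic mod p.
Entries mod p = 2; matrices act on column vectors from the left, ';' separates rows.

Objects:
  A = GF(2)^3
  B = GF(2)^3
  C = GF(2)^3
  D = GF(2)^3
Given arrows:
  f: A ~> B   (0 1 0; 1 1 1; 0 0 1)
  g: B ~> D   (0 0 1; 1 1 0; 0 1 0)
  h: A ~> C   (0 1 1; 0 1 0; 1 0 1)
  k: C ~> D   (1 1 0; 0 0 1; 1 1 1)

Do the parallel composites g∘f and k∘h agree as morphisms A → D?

1) trace f;g:
  e0=⟨1,0,0⟩ f~>⟨0,1,0⟩ g~>⟨0,1,1⟩
  e1=⟨0,1,0⟩ f~>⟨1,1,0⟩ g~>⟨0,0,1⟩
  e2=⟨0,0,1⟩ f~>⟨0,1,1⟩ g~>⟨1,1,1⟩
  ⟦path⟧₁ = (0 0 1; 1 0 1; 1 1 1)
2) trace h;k:
  e0=⟨1,0,0⟩ h~>⟨0,0,1⟩ k~>⟨0,1,1⟩
  e1=⟨0,1,0⟩ h~>⟨1,1,0⟩ k~>⟨0,0,0⟩
  e2=⟨0,0,1⟩ h~>⟨1,0,1⟩ k~>⟨1,1,0⟩
  ⟦path⟧₂ = (0 0 1; 1 0 1; 1 0 0)
Equal? NO — does not commute

Answer: DOES NOT COMMUTE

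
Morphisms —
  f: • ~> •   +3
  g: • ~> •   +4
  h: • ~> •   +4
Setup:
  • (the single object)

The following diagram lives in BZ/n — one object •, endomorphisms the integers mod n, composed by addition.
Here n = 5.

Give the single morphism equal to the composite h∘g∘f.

Answer: +1

Work:
  0 +3≡3 +4≡2 +4≡1  (mod 5)
⟦path⟧: +1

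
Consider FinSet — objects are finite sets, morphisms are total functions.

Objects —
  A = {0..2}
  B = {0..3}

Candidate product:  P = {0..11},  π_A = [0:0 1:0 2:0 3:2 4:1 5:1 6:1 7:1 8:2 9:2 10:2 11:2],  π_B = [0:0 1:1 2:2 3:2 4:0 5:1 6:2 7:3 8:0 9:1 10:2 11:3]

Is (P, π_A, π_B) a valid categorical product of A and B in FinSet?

Answer: NOT A VALID PRODUCT — duplicate pair at indices 10,3

Work:
|A|·|B| = 3·4 = 12;  |P| = 12
Check the pairing map k ↦ (π_A(k), π_B(k)):
  0 : (0,0)
  1 : (0,1)
  2 : (0,2)
  3 : (2,2)
  4 : (1,0)
  5 : (1,1)
  6 : (1,2)
  7 : (1,3)
  8 : (2,0)
  9 : (2,1)
  10 : (2,2)  ✗ repeats pair of k=3
  11 : (2,3)
distinct pairs in image: 11 / 12 needed
  → (2,2) hit at k=3 and k=10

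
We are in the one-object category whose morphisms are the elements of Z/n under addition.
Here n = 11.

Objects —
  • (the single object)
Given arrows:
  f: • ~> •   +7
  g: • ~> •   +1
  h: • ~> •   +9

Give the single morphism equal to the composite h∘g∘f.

  0 +7≡7 +1≡8 +9≡6  (mod 11)
result: +6

Answer: +6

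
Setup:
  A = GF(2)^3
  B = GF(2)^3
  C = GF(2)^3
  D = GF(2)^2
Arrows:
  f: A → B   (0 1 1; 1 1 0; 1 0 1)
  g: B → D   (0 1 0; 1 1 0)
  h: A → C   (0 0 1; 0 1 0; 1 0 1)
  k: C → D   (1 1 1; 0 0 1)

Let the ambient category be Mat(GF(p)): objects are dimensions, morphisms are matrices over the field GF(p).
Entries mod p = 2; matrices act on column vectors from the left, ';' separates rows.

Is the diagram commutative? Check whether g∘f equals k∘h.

1) trace f;g:
  e0=[1,0,0] f→[0,1,1] g→[1,1]
  e1=[0,1,0] f→[1,1,0] g→[1,0]
  e2=[0,0,1] f→[1,0,1] g→[0,1]
  ⟦path⟧₁ = (1 1 0; 1 0 1)
2) trace h;k:
  e0=[1,0,0] h→[0,0,1] k→[1,1]
  e1=[0,1,0] h→[0,1,0] k→[1,0]
  e2=[0,0,1] h→[1,0,1] k→[0,1]
  ⟦path⟧₂ = (1 1 0; 1 0 1)
Equal? YES — commutes

Answer: COMMUTES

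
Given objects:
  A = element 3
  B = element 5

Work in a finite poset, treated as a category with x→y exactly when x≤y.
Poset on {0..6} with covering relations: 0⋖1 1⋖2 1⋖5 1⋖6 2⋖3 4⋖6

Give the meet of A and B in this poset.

{x : x≤A ∧ x≤B} = {0,1}  (A=3, B=5)
  0 ≤ 1
  1 ≤ 1
glb = 1

Answer: A∧B = 1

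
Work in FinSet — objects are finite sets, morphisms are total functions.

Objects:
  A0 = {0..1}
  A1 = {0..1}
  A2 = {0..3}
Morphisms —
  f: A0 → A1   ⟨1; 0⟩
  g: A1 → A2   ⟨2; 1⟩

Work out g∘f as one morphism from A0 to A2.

Answer: ⟨1; 2⟩

Derivation:
  0 f→1 g→1
  1 f→0 g→2
⟦path⟧: ⟨1; 2⟩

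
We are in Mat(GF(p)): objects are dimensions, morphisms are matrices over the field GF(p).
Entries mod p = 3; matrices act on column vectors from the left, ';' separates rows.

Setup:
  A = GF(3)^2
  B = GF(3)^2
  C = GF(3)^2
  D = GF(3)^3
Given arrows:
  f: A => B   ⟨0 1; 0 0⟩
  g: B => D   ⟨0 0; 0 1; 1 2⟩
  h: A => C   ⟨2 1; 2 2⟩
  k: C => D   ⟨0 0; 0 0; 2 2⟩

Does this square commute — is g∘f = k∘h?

Path 1 = f;g:
  e0=⟨1,0⟩ f=>⟨0,0⟩ g=>⟨0,0,0⟩
  e1=⟨0,1⟩ f=>⟨1,0⟩ g=>⟨0,0,1⟩
  result₁ = ⟨0 0; 0 0; 0 1⟩
Path 2 = h;k:
  e0=⟨1,0⟩ h=>⟨2,2⟩ k=>⟨0,0,2⟩
  e1=⟨0,1⟩ h=>⟨1,2⟩ k=>⟨0,0,0⟩
  result₂ = ⟨0 0; 0 0; 2 0⟩
Equal? NO — does not commute

Answer: DOES NOT COMMUTE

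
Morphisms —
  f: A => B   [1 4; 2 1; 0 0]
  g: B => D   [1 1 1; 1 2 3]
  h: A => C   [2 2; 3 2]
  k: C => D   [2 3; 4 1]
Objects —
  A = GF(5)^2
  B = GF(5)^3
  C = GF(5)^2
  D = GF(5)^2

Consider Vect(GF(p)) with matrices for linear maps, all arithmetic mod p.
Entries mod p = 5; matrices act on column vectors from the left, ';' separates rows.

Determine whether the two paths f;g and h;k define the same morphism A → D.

Answer: DOES NOT COMMUTE

Trace:
1) trace f;g:
  e0=(1,0) f=>(1,2,0) g=>(3,0)
  e1=(0,1) f=>(4,1,0) g=>(0,1)
  ⟦path⟧₁ = [3 0; 0 1]
2) trace h;k:
  e0=(1,0) h=>(2,3) k=>(3,1)
  e1=(0,1) h=>(2,2) k=>(0,0)
  ⟦path⟧₂ = [3 0; 1 0]
Equal? NO — does not commute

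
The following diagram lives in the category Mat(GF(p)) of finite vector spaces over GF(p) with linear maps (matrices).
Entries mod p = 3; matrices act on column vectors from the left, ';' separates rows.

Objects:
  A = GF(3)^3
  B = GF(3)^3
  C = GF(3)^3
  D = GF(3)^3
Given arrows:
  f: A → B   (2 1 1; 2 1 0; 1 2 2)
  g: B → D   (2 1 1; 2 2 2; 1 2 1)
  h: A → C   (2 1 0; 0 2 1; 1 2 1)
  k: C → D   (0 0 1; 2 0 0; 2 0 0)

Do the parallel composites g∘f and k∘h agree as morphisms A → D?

Answer: COMMUTES

Derivation:
Along f;g (path 1):
  e0=⟨1,0,0⟩ f→⟨2,2,1⟩ g→⟨1,1,1⟩
  e1=⟨0,1,0⟩ f→⟨1,1,2⟩ g→⟨2,2,2⟩
  e2=⟨0,0,1⟩ f→⟨1,0,2⟩ g→⟨1,0,0⟩
  composite₁ = (1 2 1; 1 2 0; 1 2 0)
Along h;k (path 2):
  e0=⟨1,0,0⟩ h→⟨2,0,1⟩ k→⟨1,1,1⟩
  e1=⟨0,1,0⟩ h→⟨1,2,2⟩ k→⟨2,2,2⟩
  e2=⟨0,0,1⟩ h→⟨0,1,1⟩ k→⟨1,0,0⟩
  composite₂ = (1 2 1; 1 2 0; 1 2 0)
Equal? same morphism ✓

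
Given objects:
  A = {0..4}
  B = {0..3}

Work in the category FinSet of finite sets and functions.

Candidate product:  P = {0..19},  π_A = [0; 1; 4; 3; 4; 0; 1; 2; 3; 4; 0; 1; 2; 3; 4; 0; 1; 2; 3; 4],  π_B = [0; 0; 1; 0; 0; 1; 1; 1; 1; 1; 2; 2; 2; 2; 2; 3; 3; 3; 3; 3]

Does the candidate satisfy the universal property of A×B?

Answer: NOT A VALID PRODUCT — duplicate pair at indices 9,2

Trace:
|A|·|B| = 5·4 = 20;  |P| = 20
Check the pairing map k ↦ (π_A(k), π_B(k)):
  0 : (0,0)
  1 : (1,0)
  2 : (4,1)
  3 : (3,0)
  4 : (4,0)
  5 : (0,1)
  6 : (1,1)
  7 : (2,1)
  8 : (3,1)
  9 : (4,1)  ✗ repeats pair of k=2
  10 : (0,2)
  11 : (1,2)
  12 : (2,2)
  13 : (3,2)
  14 : (4,2)
  15 : (0,3)
  16 : (1,3)
  17 : (2,3)
  18 : (3,3)
  19 : (4,3)
distinct pairs in image: 19 / 20 needed
  → (4,1) hit at k=2 and k=9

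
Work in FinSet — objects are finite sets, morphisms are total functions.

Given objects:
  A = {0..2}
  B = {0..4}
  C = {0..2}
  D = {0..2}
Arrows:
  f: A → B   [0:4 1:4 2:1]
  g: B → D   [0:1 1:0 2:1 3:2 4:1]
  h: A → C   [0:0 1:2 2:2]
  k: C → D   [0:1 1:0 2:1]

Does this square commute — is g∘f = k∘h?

1) trace f;g:
  0 f→4 g→1
  1 f→4 g→1
  2 f→1 g→0
  composite₁ = [0:1 1:1 2:0]
2) trace h;k:
  0 h→0 k→1
  1 h→2 k→1
  2 h→2 k→1
  composite₂ = [0:1 1:1 2:1]
Equal? NO — does not commute

Answer: DOES NOT COMMUTE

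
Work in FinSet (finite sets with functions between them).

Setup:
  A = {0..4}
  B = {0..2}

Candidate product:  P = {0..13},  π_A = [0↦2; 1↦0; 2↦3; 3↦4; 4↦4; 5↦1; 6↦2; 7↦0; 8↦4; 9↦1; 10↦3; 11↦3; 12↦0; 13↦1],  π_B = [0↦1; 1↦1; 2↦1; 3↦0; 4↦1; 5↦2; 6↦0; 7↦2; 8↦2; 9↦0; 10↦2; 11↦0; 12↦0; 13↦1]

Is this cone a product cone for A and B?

|A|·|B| = 5·3 = 15;  |P| = 14
  → cardinalities differ; no bijection possible.

Answer: NOT A VALID PRODUCT — |P|=14 ≠ |A|·|B|=15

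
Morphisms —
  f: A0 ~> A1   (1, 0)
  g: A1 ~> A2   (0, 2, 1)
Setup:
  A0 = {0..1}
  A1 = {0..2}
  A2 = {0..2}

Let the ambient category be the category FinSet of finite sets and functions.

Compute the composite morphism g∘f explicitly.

  0 f~>1 g~>2
  1 f~>0 g~>0
composite: (2, 0)

Answer: (2, 0)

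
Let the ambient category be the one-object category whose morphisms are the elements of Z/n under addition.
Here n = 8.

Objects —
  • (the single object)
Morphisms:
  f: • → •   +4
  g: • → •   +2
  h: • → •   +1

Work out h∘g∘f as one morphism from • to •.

Answer: +7

Derivation:
  0 +4≡4 +2≡6 +1≡7  (mod 8)
composite: +7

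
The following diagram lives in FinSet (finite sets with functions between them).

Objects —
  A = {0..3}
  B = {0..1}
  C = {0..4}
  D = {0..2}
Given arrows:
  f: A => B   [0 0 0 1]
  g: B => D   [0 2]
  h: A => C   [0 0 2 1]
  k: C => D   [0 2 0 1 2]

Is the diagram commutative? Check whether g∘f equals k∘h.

Path 1 = f;g:
  0 f=>0 g=>0
  1 f=>0 g=>0
  2 f=>0 g=>0
  3 f=>1 g=>2
  ⟦path⟧₁ = [0 0 0 2]
Path 2 = h;k:
  0 h=>0 k=>0
  1 h=>0 k=>0
  2 h=>2 k=>0
  3 h=>1 k=>2
  ⟦path⟧₂ = [0 0 0 2]
Equal? equal; square commutes

Answer: COMMUTES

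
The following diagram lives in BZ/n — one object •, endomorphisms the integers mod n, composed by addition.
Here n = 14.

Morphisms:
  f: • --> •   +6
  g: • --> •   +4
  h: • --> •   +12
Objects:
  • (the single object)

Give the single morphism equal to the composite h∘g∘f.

  0 +6≡6 +4≡10 +12≡8  (mod 14)
result: +8

Answer: +8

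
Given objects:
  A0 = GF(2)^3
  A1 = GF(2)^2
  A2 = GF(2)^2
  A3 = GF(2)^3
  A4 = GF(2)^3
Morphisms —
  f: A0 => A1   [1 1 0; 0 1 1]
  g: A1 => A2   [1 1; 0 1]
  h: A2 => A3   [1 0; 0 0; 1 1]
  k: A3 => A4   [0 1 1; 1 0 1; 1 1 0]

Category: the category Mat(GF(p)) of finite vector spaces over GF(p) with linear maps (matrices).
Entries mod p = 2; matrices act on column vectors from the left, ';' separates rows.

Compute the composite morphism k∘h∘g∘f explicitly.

  e0=(1,0,0) f=>(1,0) g=>(1,0) h=>(1,0,1) k=>(1,0,1)
  e1=(0,1,0) f=>(1,1) g=>(0,1) h=>(0,0,1) k=>(1,1,0)
  e2=(0,0,1) f=>(0,1) g=>(1,1) h=>(1,0,0) k=>(0,1,1)
⟦path⟧: [1 1 0; 0 1 1; 1 0 1]

Answer: [1 1 0; 0 1 1; 1 0 1]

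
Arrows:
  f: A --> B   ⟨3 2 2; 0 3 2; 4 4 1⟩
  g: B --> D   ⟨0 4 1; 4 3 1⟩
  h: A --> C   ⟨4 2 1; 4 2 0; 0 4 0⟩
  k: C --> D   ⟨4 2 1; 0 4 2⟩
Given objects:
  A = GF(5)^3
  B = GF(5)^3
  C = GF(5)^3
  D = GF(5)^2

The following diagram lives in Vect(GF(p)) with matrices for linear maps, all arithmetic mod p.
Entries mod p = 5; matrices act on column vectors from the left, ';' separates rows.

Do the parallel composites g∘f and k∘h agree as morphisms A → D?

Along f;g (path 1):
  e0=(1,0,0) f-->(3,0,4) g-->(4,1)
  e1=(0,1,0) f-->(2,3,4) g-->(1,1)
  e2=(0,0,1) f-->(2,2,1) g-->(4,0)
  composite₁ = ⟨4 1 4; 1 1 0⟩
Along h;k (path 2):
  e0=(1,0,0) h-->(4,4,0) k-->(4,1)
  e1=(0,1,0) h-->(2,2,4) k-->(1,1)
  e2=(0,0,1) h-->(1,0,0) k-->(4,0)
  composite₂ = ⟨4 1 4; 1 1 0⟩
Equal? equal; square commutes

Answer: COMMUTES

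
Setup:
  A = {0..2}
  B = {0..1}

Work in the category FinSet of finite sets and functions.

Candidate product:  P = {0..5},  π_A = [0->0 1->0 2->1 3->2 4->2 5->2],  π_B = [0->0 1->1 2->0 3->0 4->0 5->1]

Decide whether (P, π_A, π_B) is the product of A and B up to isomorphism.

Answer: NOT A VALID PRODUCT — duplicate pair at indices 4,3

Derivation:
|A|·|B| = 3·2 = 6;  |P| = 6
Check the pairing map k ↦ (π_A(k), π_B(k)):
  0 -> (0,0)
  1 -> (0,1)
  2 -> (1,0)
  3 -> (2,0)
  4 -> (2,0)  ✗ repeats pair of k=3
  5 -> (2,1)
distinct pairs in image: 5 / 6 needed
  → (2,0) hit at k=3 and k=4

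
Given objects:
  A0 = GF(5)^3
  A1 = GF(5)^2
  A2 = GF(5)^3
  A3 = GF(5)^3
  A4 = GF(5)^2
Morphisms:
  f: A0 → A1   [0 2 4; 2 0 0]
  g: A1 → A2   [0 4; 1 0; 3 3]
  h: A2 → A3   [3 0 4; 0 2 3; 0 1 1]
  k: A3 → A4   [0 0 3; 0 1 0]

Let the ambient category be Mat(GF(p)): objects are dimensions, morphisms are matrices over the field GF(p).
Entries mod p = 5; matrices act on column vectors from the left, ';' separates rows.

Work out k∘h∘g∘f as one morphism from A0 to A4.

  e0=⟨1,0,0⟩ f→⟨0,2⟩ g→⟨3,0,1⟩ h→⟨3,3,1⟩ k→⟨3,3⟩
  e1=⟨0,1,0⟩ f→⟨2,0⟩ g→⟨0,2,1⟩ h→⟨4,2,3⟩ k→⟨4,2⟩
  e2=⟨0,0,1⟩ f→⟨4,0⟩ g→⟨0,4,2⟩ h→⟨3,4,1⟩ k→⟨3,4⟩
composite: [3 4 3; 3 2 4]

Answer: [3 4 3; 3 2 4]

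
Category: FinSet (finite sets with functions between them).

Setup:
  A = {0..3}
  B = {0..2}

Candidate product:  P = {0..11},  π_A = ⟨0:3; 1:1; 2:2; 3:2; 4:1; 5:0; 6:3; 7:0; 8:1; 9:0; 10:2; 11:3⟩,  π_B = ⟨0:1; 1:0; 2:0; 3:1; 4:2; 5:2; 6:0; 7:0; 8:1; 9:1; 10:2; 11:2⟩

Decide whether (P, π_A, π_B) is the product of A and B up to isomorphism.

|A|·|B| = 4·3 = 12;  |P| = 12
Check the pairing map k ↦ (π_A(k), π_B(k)):
  0 : (3,1)
  1 : (1,0)
  2 : (2,0)
  3 : (2,1)
  4 : (1,2)
  5 : (0,2)
  6 : (3,0)
  7 : (0,0)
  8 : (1,1)
  9 : (0,1)
  10 : (2,2)
  11 : (3,2)
distinct pairs in image: 12 / 12 needed
  → bijection onto A×B; projections well-typed.

Answer: VALID PRODUCT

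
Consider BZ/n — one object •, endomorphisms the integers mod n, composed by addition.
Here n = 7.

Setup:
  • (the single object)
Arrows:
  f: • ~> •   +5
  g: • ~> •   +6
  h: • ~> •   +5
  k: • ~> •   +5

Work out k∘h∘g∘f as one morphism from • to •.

Answer: +0

Trace:
  0 +5≡5 +6≡4 +5≡2 +5≡0  (mod 7)
composite: +0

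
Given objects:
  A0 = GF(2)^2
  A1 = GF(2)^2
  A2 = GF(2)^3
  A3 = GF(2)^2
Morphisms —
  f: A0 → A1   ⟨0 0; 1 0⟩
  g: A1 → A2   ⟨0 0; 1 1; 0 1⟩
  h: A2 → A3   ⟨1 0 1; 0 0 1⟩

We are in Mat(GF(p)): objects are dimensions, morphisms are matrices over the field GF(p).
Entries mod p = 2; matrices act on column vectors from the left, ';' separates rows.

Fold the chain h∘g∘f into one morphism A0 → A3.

  e0=⟨1,0⟩ f→⟨0,1⟩ g→⟨0,1,1⟩ h→⟨1,1⟩
  e1=⟨0,1⟩ f→⟨0,0⟩ g→⟨0,0,0⟩ h→⟨0,0⟩
result: ⟨1 0; 1 0⟩

Answer: ⟨1 0; 1 0⟩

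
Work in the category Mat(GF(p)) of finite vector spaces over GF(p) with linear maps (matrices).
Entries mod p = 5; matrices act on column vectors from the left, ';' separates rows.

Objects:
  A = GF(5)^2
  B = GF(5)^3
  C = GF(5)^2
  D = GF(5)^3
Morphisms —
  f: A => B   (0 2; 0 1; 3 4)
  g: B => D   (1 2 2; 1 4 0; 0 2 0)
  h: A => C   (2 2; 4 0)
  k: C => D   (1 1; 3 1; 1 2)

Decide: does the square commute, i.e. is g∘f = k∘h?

Answer: COMMUTES

Trace:
Path 1 = f;g:
  e0=[1,0] f=>[0,0,3] g=>[1,0,0]
  e1=[0,1] f=>[2,1,4] g=>[2,1,2]
  ⟦path⟧₁ = (1 2; 0 1; 0 2)
Path 2 = h;k:
  e0=[1,0] h=>[2,4] k=>[1,0,0]
  e1=[0,1] h=>[2,0] k=>[2,1,2]
  ⟦path⟧₂ = (1 2; 0 1; 0 2)
Equal? YES — commutes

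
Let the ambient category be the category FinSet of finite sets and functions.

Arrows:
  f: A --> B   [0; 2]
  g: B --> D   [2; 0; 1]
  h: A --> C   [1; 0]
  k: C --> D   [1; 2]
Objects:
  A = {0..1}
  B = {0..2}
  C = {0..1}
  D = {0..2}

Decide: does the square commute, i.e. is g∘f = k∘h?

Answer: COMMUTES

Work:
Along f;g (path 1):
  0 f-->0 g-->2
  1 f-->2 g-->1
  composite₁ = [2; 1]
Along h;k (path 2):
  0 h-->1 k-->2
  1 h-->0 k-->1
  composite₂ = [2; 1]
Equal? same morphism ✓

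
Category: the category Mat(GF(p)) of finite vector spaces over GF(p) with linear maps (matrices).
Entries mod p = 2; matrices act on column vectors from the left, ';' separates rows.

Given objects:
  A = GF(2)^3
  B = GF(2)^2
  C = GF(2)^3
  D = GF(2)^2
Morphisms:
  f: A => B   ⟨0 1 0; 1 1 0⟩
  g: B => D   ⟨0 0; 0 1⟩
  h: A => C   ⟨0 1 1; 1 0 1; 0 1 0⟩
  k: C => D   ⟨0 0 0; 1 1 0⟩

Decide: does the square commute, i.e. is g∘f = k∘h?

Answer: COMMUTES

Work:
Along f;g (path 1):
  e0=⟨1,0,0⟩ f=>⟨0,1⟩ g=>⟨0,1⟩
  e1=⟨0,1,0⟩ f=>⟨1,1⟩ g=>⟨0,1⟩
  e2=⟨0,0,1⟩ f=>⟨0,0⟩ g=>⟨0,0⟩
  result₁ = ⟨0 0 0; 1 1 0⟩
Along h;k (path 2):
  e0=⟨1,0,0⟩ h=>⟨0,1,0⟩ k=>⟨0,1⟩
  e1=⟨0,1,0⟩ h=>⟨1,0,1⟩ k=>⟨0,1⟩
  e2=⟨0,0,1⟩ h=>⟨1,1,0⟩ k=>⟨0,0⟩
  result₂ = ⟨0 0 0; 1 1 0⟩
Equal? equal; square commutes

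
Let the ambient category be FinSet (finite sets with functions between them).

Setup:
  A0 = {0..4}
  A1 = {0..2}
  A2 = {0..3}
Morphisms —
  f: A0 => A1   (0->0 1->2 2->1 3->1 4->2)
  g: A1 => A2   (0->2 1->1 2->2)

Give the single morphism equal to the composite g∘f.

Answer: (0->2 1->2 2->1 3->1 4->2)

Derivation:
  0 f=>0 g=>2
  1 f=>2 g=>2
  2 f=>1 g=>1
  3 f=>1 g=>1
  4 f=>2 g=>2
composite: (0->2 1->2 2->1 3->1 4->2)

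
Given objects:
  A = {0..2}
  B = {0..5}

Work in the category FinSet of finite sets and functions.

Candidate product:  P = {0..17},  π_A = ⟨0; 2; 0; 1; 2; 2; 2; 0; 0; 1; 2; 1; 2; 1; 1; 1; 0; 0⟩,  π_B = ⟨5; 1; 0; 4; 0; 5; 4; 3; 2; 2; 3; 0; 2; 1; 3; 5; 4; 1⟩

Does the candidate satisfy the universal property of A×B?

|A|·|B| = 3·6 = 18;  |P| = 18
Check the pairing map k ↦ (π_A(k), π_B(k)):
  0 : (0,5)
  1 : (2,1)
  2 : (0,0)
  3 : (1,4)
  4 : (2,0)
  5 : (2,5)
  6 : (2,4)
  7 : (0,3)
  8 : (0,2)
  9 : (1,2)
  10 : (2,3)
  11 : (1,0)
  12 : (2,2)
  13 : (1,1)
  14 : (1,3)
  15 : (1,5)
  16 : (0,4)
  17 : (0,1)
distinct pairs in image: 18 / 18 needed
  → bijection onto A×B; projections well-typed.

Answer: VALID PRODUCT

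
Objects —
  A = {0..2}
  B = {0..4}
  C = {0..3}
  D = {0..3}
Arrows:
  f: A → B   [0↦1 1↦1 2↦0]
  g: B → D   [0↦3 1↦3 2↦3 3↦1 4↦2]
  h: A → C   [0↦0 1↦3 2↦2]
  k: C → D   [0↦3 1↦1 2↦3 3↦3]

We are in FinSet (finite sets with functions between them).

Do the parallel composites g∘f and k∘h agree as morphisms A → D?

Answer: COMMUTES

Derivation:
1) trace f;g:
  0 f→1 g→3
  1 f→1 g→3
  2 f→0 g→3
  result₁ = [0↦3 1↦3 2↦3]
2) trace h;k:
  0 h→0 k→3
  1 h→3 k→3
  2 h→2 k→3
  result₂ = [0↦3 1↦3 2↦3]
Equal? YES — commutes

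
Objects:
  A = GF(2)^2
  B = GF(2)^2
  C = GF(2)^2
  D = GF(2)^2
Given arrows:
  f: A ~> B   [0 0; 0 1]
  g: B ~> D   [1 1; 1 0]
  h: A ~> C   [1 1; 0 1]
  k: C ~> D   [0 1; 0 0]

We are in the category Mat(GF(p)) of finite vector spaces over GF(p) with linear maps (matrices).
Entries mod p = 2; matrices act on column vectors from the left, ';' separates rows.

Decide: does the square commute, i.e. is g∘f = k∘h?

Answer: COMMUTES

Work:
Path 1 = f;g:
  e0=⟨1,0⟩ f~>⟨0,0⟩ g~>⟨0,0⟩
  e1=⟨0,1⟩ f~>⟨0,1⟩ g~>⟨1,0⟩
  ⟦path⟧₁ = [0 1; 0 0]
Path 2 = h;k:
  e0=⟨1,0⟩ h~>⟨1,0⟩ k~>⟨0,0⟩
  e1=⟨0,1⟩ h~>⟨1,1⟩ k~>⟨1,0⟩
  ⟦path⟧₂ = [0 1; 0 0]
Equal? YES — commutes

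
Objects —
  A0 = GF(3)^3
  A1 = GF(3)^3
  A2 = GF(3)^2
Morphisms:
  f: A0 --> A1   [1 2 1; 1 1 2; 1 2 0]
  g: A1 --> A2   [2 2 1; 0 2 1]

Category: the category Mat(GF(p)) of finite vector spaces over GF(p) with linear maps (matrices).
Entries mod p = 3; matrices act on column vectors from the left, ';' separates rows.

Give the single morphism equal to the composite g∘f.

  e0=⟨1,0,0⟩ f-->⟨1,1,1⟩ g-->⟨2,0⟩
  e1=⟨0,1,0⟩ f-->⟨2,1,2⟩ g-->⟨2,1⟩
  e2=⟨0,0,1⟩ f-->⟨1,2,0⟩ g-->⟨0,1⟩
composite: [2 2 0; 0 1 1]

Answer: [2 2 0; 0 1 1]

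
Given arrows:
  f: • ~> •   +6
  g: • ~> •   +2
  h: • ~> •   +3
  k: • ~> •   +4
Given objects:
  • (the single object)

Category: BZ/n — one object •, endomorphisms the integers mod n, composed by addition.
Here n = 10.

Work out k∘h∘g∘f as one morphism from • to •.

  0 +6≡6 +2≡8 +3≡1 +4≡5  (mod 10)
⟦path⟧: +5

Answer: +5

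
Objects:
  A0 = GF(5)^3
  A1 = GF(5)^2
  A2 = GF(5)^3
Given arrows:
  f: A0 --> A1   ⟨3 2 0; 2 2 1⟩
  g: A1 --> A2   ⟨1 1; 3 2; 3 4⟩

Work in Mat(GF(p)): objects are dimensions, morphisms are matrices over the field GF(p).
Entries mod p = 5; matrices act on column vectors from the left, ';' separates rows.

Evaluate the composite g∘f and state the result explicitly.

Answer: ⟨0 4 1; 3 0 2; 2 4 4⟩

Derivation:
  e0=⟨1,0,0⟩ f-->⟨3,2⟩ g-->⟨0,3,2⟩
  e1=⟨0,1,0⟩ f-->⟨2,2⟩ g-->⟨4,0,4⟩
  e2=⟨0,0,1⟩ f-->⟨0,1⟩ g-->⟨1,2,4⟩
composite: ⟨0 4 1; 3 0 2; 2 4 4⟩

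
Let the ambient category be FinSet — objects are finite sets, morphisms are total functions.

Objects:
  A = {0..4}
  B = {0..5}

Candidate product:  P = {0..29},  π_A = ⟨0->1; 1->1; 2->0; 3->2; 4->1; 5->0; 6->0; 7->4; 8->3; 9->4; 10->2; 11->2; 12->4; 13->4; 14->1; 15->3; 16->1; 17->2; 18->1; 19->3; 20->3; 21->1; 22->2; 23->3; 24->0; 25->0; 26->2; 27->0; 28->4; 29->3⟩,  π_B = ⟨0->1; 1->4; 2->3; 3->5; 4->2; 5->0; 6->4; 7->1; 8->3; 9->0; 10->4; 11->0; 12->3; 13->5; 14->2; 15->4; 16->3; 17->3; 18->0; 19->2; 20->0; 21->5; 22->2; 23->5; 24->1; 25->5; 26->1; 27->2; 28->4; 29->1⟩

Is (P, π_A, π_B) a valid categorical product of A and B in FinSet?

|A|·|B| = 5·6 = 30;  |P| = 30
Check the pairing map k ↦ (π_A(k), π_B(k)):
  0 -> (1,1)
  1 -> (1,4)
  2 -> (0,3)
  3 -> (2,5)
  4 -> (1,2)
  5 -> (0,0)
  6 -> (0,4)
  7 -> (4,1)
  8 -> (3,3)
  9 -> (4,0)
  10 -> (2,4)
  11 -> (2,0)
  12 -> (4,3)
  13 -> (4,5)
  14 -> (1,2)  ✗ repeats pair of k=4
  15 -> (3,4)
  16 -> (1,3)
  17 -> (2,3)
  18 -> (1,0)
  19 -> (3,2)
  20 -> (3,0)
  21 -> (1,5)
  22 -> (2,2)
  23 -> (3,5)
  24 -> (0,1)
  25 -> (0,5)
  26 -> (2,1)
  27 -> (0,2)
  28 -> (4,4)
  29 -> (3,1)
distinct pairs in image: 29 / 30 needed
  → (1,2) hit at k=4 and k=14

Answer: NOT A VALID PRODUCT — duplicate pair at indices 4,14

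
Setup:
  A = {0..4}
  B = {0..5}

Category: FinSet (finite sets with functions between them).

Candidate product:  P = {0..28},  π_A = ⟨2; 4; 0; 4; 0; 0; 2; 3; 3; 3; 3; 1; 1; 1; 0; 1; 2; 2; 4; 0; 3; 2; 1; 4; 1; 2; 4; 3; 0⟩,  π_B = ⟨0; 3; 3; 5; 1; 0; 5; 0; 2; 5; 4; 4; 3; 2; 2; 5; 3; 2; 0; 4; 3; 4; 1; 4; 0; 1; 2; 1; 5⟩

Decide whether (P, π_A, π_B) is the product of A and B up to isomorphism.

Answer: NOT A VALID PRODUCT — |P|=29 ≠ |A|·|B|=30

Trace:
|A|·|B| = 5·6 = 30;  |P| = 29
  → cardinalities differ; no bijection possible.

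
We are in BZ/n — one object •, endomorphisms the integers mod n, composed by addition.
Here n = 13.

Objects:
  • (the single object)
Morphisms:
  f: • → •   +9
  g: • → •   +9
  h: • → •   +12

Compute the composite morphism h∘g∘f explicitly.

  0 +9≡9 +9≡5 +12≡4  (mod 13)
result: +4

Answer: +4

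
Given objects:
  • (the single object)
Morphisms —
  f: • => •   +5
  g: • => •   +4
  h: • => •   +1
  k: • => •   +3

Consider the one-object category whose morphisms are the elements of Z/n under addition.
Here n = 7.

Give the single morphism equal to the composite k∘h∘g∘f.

  0 +5≡5 +4≡2 +1≡3 +3≡6  (mod 7)
result: +6

Answer: +6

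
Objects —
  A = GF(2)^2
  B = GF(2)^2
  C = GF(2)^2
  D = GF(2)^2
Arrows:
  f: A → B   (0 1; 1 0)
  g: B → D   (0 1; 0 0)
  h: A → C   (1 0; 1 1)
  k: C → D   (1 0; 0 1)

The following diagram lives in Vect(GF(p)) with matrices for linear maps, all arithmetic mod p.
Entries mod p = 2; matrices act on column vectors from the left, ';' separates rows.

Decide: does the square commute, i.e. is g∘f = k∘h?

Answer: DOES NOT COMMUTE

Derivation:
Along f;g (path 1):
  e0=⟨1,0⟩ f→⟨0,1⟩ g→⟨1,0⟩
  e1=⟨0,1⟩ f→⟨1,0⟩ g→⟨0,0⟩
  composite₁ = (1 0; 0 0)
Along h;k (path 2):
  e0=⟨1,0⟩ h→⟨1,1⟩ k→⟨1,1⟩
  e1=⟨0,1⟩ h→⟨0,1⟩ k→⟨0,1⟩
  composite₂ = (1 0; 1 1)
Equal? differ; not commutative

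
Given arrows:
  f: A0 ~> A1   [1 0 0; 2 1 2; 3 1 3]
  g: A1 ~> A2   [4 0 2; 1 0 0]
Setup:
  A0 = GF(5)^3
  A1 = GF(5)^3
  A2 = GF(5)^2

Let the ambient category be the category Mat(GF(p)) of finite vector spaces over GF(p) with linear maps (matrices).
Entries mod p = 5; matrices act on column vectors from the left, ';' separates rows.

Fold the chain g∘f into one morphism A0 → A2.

  e0=[1,0,0] f~>[1,2,3] g~>[0,1]
  e1=[0,1,0] f~>[0,1,1] g~>[2,0]
  e2=[0,0,1] f~>[0,2,3] g~>[1,0]
result: [0 2 1; 1 0 0]

Answer: [0 2 1; 1 0 0]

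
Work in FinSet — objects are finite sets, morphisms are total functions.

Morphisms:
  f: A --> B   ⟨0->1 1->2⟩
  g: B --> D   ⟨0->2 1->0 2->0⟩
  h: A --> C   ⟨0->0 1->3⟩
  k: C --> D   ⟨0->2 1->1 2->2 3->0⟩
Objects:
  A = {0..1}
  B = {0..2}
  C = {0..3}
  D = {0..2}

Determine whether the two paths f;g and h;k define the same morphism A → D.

1) trace f;g:
  0 f-->1 g-->0
  1 f-->2 g-->0
  composite₁ = ⟨0->0 1->0⟩
2) trace h;k:
  0 h-->0 k-->2
  1 h-->3 k-->0
  composite₂ = ⟨0->2 1->0⟩
Equal? distinct morphisms ✗

Answer: DOES NOT COMMUTE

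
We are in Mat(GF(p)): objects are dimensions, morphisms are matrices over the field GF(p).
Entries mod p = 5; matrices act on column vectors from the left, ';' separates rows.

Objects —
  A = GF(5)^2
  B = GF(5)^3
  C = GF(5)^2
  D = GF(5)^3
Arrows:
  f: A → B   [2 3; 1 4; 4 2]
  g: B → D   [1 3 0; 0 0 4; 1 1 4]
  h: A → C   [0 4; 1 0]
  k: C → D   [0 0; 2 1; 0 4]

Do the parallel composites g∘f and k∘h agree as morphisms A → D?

Answer: COMMUTES

Work:
Path 1 = f;g:
  e0=[1,0] f→[2,1,4] g→[0,1,4]
  e1=[0,1] f→[3,4,2] g→[0,3,0]
  result₁ = [0 0; 1 3; 4 0]
Path 2 = h;k:
  e0=[1,0] h→[0,1] k→[0,1,4]
  e1=[0,1] h→[4,0] k→[0,3,0]
  result₂ = [0 0; 1 3; 4 0]
Equal? equal; square commutes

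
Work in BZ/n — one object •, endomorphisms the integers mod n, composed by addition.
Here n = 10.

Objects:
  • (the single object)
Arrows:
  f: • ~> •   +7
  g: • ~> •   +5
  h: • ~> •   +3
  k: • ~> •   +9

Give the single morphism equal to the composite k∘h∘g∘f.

  0 +7≡7 +5≡2 +3≡5 +9≡4  (mod 10)
result: +4

Answer: +4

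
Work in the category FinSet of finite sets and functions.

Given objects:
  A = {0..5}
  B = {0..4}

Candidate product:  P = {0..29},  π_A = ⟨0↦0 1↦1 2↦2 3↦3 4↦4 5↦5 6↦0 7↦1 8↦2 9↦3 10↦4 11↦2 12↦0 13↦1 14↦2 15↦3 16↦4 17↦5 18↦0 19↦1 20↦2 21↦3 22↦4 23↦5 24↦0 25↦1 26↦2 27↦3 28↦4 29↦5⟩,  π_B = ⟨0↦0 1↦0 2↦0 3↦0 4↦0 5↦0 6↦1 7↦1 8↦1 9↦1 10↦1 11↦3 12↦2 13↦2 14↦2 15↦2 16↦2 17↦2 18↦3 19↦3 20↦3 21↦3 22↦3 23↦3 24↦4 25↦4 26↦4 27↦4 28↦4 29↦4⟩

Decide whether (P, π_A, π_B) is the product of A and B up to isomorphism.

Answer: NOT A VALID PRODUCT — duplicate pair at indices 20,11

Work:
|A|·|B| = 6·5 = 30;  |P| = 30
Check the pairing map k ↦ (π_A(k), π_B(k)):
  0 ↦ (0,0)
  1 ↦ (1,0)
  2 ↦ (2,0)
  3 ↦ (3,0)
  4 ↦ (4,0)
  5 ↦ (5,0)
  6 ↦ (0,1)
  7 ↦ (1,1)
  8 ↦ (2,1)
  9 ↦ (3,1)
  10 ↦ (4,1)
  11 ↦ (2,3)
  12 ↦ (0,2)
  13 ↦ (1,2)
  14 ↦ (2,2)
  15 ↦ (3,2)
  16 ↦ (4,2)
  17 ↦ (5,2)
  18 ↦ (0,3)
  19 ↦ (1,3)
  20 ↦ (2,3)  ✗ repeats pair of k=11
  21 ↦ (3,3)
  22 ↦ (4,3)
  23 ↦ (5,3)
  24 ↦ (0,4)
  25 ↦ (1,4)
  26 ↦ (2,4)
  27 ↦ (3,4)
  28 ↦ (4,4)
  29 ↦ (5,4)
distinct pairs in image: 29 / 30 needed
  → (2,3) hit at k=11 and k=20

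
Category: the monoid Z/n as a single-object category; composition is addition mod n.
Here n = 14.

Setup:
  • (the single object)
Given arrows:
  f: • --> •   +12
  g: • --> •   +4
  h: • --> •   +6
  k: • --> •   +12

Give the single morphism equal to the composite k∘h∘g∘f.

Answer: +6

Derivation:
  0 +12≡12 +4≡2 +6≡8 +12≡6  (mod 14)
⟦path⟧: +6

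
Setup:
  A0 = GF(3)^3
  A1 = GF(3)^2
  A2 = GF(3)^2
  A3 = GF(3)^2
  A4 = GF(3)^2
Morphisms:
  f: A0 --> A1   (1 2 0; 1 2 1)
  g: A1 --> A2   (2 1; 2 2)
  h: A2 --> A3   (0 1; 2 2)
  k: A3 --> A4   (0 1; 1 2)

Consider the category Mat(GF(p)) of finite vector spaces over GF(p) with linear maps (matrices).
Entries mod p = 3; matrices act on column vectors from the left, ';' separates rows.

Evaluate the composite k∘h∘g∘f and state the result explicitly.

Answer: (2 1 0; 2 1 2)

Work:
  e0=(1,0,0) f-->(1,1) g-->(0,1) h-->(1,2) k-->(2,2)
  e1=(0,1,0) f-->(2,2) g-->(0,2) h-->(2,1) k-->(1,1)
  e2=(0,0,1) f-->(0,1) g-->(1,2) h-->(2,0) k-->(0,2)
⟦path⟧: (2 1 0; 2 1 2)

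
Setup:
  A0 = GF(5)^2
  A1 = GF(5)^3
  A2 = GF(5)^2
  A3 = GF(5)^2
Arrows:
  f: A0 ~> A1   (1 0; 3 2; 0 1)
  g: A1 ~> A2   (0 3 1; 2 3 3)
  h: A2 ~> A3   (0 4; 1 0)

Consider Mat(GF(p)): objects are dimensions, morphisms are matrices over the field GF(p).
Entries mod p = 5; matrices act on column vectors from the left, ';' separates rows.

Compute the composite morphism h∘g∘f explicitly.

Answer: (4 1; 4 2)

Derivation:
  e0=(1,0) f~>(1,3,0) g~>(4,1) h~>(4,4)
  e1=(0,1) f~>(0,2,1) g~>(2,4) h~>(1,2)
composite: (4 1; 4 2)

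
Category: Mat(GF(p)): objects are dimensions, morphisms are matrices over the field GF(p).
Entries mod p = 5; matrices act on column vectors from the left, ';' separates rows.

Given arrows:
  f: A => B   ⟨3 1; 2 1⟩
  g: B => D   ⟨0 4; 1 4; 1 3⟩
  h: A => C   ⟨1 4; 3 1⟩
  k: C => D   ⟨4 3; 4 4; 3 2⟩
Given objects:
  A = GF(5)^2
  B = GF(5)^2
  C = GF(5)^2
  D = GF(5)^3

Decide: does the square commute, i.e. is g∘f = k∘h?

Path 1 = f;g:
  e0=[1,0] f=>[3,2] g=>[3,1,4]
  e1=[0,1] f=>[1,1] g=>[4,0,4]
  ⟦path⟧₁ = ⟨3 4; 1 0; 4 4⟩
Path 2 = h;k:
  e0=[1,0] h=>[1,3] k=>[3,1,4]
  e1=[0,1] h=>[4,1] k=>[4,0,4]
  ⟦path⟧₂ = ⟨3 4; 1 0; 4 4⟩
Equal? same morphism ✓

Answer: COMMUTES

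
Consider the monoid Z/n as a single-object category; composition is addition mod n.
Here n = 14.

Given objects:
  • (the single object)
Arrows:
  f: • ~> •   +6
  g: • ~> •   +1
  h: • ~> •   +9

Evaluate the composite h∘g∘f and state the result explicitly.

  0 +6≡6 +1≡7 +9≡2  (mod 14)
result: +2

Answer: +2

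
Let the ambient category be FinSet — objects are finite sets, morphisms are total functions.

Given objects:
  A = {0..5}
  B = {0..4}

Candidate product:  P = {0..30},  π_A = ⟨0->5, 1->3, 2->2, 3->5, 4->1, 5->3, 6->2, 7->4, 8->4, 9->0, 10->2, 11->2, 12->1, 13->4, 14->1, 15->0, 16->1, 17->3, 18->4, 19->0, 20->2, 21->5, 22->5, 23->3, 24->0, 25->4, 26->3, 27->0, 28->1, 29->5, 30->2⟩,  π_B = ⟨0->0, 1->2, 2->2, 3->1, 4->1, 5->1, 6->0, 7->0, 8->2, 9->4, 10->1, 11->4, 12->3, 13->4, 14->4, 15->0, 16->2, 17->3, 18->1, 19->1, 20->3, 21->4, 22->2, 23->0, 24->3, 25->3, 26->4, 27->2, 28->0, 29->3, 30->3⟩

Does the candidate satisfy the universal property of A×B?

|A|·|B| = 6·5 = 30;  |P| = 31
  → cardinalities differ; no bijection possible.

Answer: NOT A VALID PRODUCT — |P|=31 ≠ |A|·|B|=30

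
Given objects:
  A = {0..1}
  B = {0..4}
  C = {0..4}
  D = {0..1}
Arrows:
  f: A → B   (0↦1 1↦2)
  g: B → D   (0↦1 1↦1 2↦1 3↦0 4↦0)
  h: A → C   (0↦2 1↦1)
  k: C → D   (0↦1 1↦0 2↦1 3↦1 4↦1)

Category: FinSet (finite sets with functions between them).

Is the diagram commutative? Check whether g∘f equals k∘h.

Path 1 = f;g:
  0 f→1 g→1
  1 f→2 g→1
  composite₁ = (0↦1 1↦1)
Path 2 = h;k:
  0 h→2 k→1
  1 h→1 k→0
  composite₂ = (0↦1 1↦0)
Equal? differ; not commutative

Answer: DOES NOT COMMUTE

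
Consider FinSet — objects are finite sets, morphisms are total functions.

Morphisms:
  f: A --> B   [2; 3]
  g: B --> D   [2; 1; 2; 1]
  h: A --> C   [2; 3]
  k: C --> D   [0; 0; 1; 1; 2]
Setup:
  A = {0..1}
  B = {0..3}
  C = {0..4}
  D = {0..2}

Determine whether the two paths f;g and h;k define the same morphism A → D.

Answer: DOES NOT COMMUTE

Work:
Path 1 = f;g:
  0 f-->2 g-->2
  1 f-->3 g-->1
  result₁ = [2; 1]
Path 2 = h;k:
  0 h-->2 k-->1
  1 h-->3 k-->1
  result₂ = [1; 1]
Equal? differ; not commutative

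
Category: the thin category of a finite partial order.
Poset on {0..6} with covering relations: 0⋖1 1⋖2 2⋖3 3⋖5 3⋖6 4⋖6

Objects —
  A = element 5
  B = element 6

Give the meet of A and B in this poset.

Lower bounds of A=5 and B=6: {0,1,2,3}
  0 ⊑ 3
  1 ⊑ 3
  2 ⊑ 3
  3 ⊑ 3
glb = 3

Answer: A∧B = 3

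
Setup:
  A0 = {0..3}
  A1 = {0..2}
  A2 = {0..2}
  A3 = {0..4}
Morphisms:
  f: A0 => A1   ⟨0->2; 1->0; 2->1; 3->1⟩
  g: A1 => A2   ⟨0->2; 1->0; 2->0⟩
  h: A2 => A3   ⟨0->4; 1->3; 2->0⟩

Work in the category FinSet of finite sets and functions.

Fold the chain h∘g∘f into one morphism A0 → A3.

  0 f=>2 g=>0 h=>4
  1 f=>0 g=>2 h=>0
  2 f=>1 g=>0 h=>4
  3 f=>1 g=>0 h=>4
composite: ⟨0->4; 1->0; 2->4; 3->4⟩

Answer: ⟨0->4; 1->0; 2->4; 3->4⟩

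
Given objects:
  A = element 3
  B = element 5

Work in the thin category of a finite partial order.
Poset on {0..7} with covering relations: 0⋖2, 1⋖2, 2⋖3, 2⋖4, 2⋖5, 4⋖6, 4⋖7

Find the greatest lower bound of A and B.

Answer: A∧B = 2

Derivation:
Lower bounds of A=3 and B=5: {0,1,2}
  0 <= 2
  1 <= 2
  2 <= 2
glb = 2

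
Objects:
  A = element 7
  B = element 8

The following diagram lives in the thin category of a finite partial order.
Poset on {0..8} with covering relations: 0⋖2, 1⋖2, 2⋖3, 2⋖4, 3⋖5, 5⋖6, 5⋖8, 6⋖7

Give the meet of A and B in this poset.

Answer: A∧B = 5

Trace:
Lower bounds of A=7 and B=8: {0,1,2,3,5}
  0 <= 5
  1 <= 5
  2 <= 5
  3 <= 5
  5 <= 5
glb = 5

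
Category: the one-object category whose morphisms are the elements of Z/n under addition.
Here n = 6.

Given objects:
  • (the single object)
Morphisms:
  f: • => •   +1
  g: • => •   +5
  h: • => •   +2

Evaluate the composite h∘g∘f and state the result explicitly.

Answer: +2

Trace:
  0 +1≡1 +5≡0 +2≡2  (mod 6)
⟦path⟧: +2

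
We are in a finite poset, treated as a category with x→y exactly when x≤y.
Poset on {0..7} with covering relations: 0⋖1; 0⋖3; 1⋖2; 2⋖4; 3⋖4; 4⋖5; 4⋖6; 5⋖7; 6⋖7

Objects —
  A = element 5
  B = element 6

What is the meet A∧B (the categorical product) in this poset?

Answer: A∧B = 4

Derivation:
{x : x⊑A ∧ x⊑B} = {0,1,2,3,4}  (A=5, B=6)
  0 ⊑ 4
  1 ⊑ 4
  2 ⊑ 4
  3 ⊑ 4
  4 ⊑ 4
glb = 4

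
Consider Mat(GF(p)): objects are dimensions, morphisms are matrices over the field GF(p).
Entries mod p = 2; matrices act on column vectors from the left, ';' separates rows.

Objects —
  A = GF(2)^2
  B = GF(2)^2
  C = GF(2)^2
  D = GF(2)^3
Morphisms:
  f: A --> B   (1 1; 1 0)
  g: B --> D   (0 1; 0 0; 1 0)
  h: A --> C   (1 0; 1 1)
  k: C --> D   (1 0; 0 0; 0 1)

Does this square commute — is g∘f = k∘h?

Answer: COMMUTES

Derivation:
1) trace f;g:
  e0=[1,0] f-->[1,1] g-->[1,0,1]
  e1=[0,1] f-->[1,0] g-->[0,0,1]
  ⟦path⟧₁ = (1 0; 0 0; 1 1)
2) trace h;k:
  e0=[1,0] h-->[1,1] k-->[1,0,1]
  e1=[0,1] h-->[0,1] k-->[0,0,1]
  ⟦path⟧₂ = (1 0; 0 0; 1 1)
Equal? equal; square commutes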